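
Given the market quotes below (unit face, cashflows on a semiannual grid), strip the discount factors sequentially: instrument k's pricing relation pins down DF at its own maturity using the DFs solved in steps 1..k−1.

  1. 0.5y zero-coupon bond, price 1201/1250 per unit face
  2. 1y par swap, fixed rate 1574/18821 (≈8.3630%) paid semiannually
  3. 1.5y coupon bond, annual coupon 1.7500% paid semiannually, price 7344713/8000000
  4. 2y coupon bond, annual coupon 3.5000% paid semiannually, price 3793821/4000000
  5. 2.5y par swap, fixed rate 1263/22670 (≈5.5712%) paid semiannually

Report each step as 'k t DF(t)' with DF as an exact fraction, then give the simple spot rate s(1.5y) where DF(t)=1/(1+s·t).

1 1/2 1201/1250
2 1 9213/10000
3 3/2 4469/5000
4 2 2211/2500
5 5/2 8737/10000
s(1.5y) = (1/(4469/5000) − 1)/(3/2) = 354/4469 ≈ 7.9212%

step 1 [0.5y] zero: DF = P = 1201/1250 ≈ 0.960800
step 2 [1y] swap r/2=787/18821: DF=(1 − 787/18821·(0.960800))/(1+787/18821) = 9213/10000 ≈ 0.921300
step 3 [1.5y] bond c/2=7/800: DF=(7344713/8000000 − 7/800·(0.960800+0.921300))/(1+7/800) = 4469/5000 ≈ 0.893800
step 4 [2y] bond c/2=7/400: DF=(3793821/4000000 − 7/400·(0.960800+0.921300+0.893800))/(1+7/400) = 2211/2500 ≈ 0.884400
step 5 [2.5y] swap r/2=1263/45340: DF=(1 − 1263/45340·(0.960800+0.921300+0.893800+0.884400))/(1+1263/45340) = 8737/10000 ≈ 0.873700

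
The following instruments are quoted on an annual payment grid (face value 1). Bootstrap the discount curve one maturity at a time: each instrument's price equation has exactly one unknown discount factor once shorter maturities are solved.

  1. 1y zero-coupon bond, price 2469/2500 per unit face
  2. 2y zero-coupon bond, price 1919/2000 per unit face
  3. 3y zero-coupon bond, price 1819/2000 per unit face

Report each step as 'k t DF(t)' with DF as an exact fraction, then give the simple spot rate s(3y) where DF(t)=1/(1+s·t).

1 1 2469/2500
2 2 1919/2000
3 3 1819/2000
s(3y) = (1/(1819/2000) − 1)/(3) = 181/5457 ≈ 3.3168%

step 1 [1y] zero: DF = P = 2469/2500 ≈ 0.987600
step 2 [2y] zero: DF = P = 1919/2000 ≈ 0.959500
step 3 [3y] zero: DF = P = 1819/2000 ≈ 0.909500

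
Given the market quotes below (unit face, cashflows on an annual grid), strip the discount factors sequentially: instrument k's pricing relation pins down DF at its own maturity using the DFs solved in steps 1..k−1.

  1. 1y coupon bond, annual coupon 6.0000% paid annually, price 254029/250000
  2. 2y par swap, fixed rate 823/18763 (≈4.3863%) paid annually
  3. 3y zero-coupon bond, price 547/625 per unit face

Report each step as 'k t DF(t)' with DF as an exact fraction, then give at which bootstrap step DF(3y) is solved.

step 1 [1y] bond c/1=3/50: DF=(254029/250000 − 3/50·(0))/(1+3/50) = 4793/5000 ≈ 0.958600
step 2 [2y] swap r/1=823/18763: DF=(1 − 823/18763·(0.958600))/(1+823/18763) = 9177/10000 ≈ 0.917700
step 3 [3y] zero: DF = P = 547/625 ≈ 0.875200

1 1 4793/5000
2 2 9177/10000
3 3 547/625
DF(3y) is solved at step 3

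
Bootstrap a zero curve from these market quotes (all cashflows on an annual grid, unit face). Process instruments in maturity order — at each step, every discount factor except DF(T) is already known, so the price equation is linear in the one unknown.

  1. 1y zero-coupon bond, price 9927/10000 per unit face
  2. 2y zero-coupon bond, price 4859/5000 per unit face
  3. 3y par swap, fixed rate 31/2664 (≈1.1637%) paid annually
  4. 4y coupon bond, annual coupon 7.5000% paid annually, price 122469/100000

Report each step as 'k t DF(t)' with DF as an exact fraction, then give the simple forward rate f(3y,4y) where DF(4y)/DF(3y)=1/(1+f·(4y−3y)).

step 1 [1y] zero: DF = P = 9927/10000 ≈ 0.992700
step 2 [2y] zero: DF = P = 4859/5000 ≈ 0.971800
step 3 [3y] swap r/1=31/2664: DF=(1 − 31/2664·(0.992700+0.971800))/(1+31/2664) = 9659/10000 ≈ 0.965900
step 4 [4y] bond c/1=3/40: DF=(122469/100000 − 3/40·(0.992700+0.971800+0.965900))/(1+3/40) = 2337/2500 ≈ 0.934800

1 1 9927/10000
2 2 4859/5000
3 3 9659/10000
4 4 2337/2500
f(3y,4y) = ((9659/10000)/(2337/2500) − 1)/(1) = 311/9348 ≈ 3.3269%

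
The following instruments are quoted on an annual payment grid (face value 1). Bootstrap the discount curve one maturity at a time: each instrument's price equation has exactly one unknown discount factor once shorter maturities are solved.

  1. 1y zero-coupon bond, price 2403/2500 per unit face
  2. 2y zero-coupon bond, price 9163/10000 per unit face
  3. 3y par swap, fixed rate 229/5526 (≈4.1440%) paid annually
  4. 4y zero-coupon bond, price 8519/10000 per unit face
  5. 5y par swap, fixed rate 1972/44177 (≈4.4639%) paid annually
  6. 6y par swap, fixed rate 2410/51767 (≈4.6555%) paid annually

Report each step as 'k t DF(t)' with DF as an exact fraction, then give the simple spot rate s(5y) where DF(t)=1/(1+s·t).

1 1 2403/2500
2 2 9163/10000
3 3 1771/2000
4 4 8519/10000
5 5 2007/2500
6 6 759/1000
s(5y) = (1/(2007/2500) − 1)/(5) = 493/10035 ≈ 4.9128%

step 1 [1y] zero: DF = P = 2403/2500 ≈ 0.961200
step 2 [2y] zero: DF = P = 9163/10000 ≈ 0.916300
step 3 [3y] swap r/1=229/5526: DF=(1 − 229/5526·(0.961200+0.916300))/(1+229/5526) = 1771/2000 ≈ 0.885500
step 4 [4y] zero: DF = P = 8519/10000 ≈ 0.851900
step 5 [5y] swap r/1=1972/44177: DF=(1 − 1972/44177·(0.961200+0.916300+0.885500+0.851900))/(1+1972/44177) = 2007/2500 ≈ 0.802800
step 6 [6y] swap r/1=2410/51767: DF=(1 − 2410/51767·(0.961200+0.916300+0.885500+0.851900+0.802800))/(1+2410/51767) = 759/1000 ≈ 0.759000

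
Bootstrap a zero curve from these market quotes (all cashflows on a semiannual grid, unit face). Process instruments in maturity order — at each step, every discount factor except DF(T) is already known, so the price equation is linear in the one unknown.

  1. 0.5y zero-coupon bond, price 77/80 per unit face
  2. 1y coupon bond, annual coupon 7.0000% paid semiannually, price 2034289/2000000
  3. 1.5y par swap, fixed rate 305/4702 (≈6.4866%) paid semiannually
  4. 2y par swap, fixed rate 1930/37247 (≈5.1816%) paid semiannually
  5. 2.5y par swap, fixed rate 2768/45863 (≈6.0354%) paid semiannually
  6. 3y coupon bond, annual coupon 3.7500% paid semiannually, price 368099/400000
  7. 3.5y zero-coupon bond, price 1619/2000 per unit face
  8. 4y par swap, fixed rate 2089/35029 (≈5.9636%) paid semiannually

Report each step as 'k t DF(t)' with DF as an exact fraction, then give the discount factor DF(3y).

step 1 [0.5y] zero: DF = P = 77/80 ≈ 0.962500
step 2 [1y] bond c/2=7/200: DF=(2034289/2000000 − 7/200·(0.962500))/(1+7/200) = 4751/5000 ≈ 0.950200
step 3 [1.5y] swap r/2=305/9404: DF=(1 − 305/9404·(0.962500+0.950200))/(1+305/9404) = 1817/2000 ≈ 0.908500
step 4 [2y] swap r/2=965/37247: DF=(1 − 965/37247·(0.962500+0.950200+0.908500))/(1+965/37247) = 1807/2000 ≈ 0.903500
step 5 [2.5y] swap r/2=1384/45863: DF=(1 − 1384/45863·(0.962500+0.950200+0.908500+0.903500))/(1+1384/45863) = 1077/1250 ≈ 0.861600
step 6 [3y] bond c/2=3/160: DF=(368099/400000 − 3/160·(0.962500+0.950200+0.908500+0.903500+0.861600))/(1+3/160) = 8189/10000 ≈ 0.818900
step 7 [3.5y] zero: DF = P = 1619/2000 ≈ 0.809500
step 8 [4y] swap r/2=2089/70058: DF=(1 − 2089/70058·(0.962500+0.950200+0.908500+0.903500+0.861600+0.818900+0.809500))/(1+2089/70058) = 7911/10000 ≈ 0.791100

1 1/2 77/80
2 1 4751/5000
3 3/2 1817/2000
4 2 1807/2000
5 5/2 1077/1250
6 3 8189/10000
7 7/2 1619/2000
8 4 7911/10000
DF(3y) = 8189/10000 ≈ 0.818900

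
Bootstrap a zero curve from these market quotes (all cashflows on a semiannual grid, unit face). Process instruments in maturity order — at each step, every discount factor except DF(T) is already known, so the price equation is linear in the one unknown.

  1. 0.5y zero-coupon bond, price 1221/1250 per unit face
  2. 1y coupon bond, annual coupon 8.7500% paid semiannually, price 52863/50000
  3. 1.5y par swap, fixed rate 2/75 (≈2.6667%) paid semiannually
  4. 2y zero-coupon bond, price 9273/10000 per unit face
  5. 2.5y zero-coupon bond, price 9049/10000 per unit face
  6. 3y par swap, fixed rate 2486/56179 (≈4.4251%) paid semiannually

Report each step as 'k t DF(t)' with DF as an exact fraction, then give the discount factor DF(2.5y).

1 1/2 1221/1250
2 1 243/250
3 3/2 2403/2500
4 2 9273/10000
5 5/2 9049/10000
6 3 8757/10000
DF(2.5y) = 9049/10000 ≈ 0.904900

step 1 [0.5y] zero: DF = P = 1221/1250 ≈ 0.976800
step 2 [1y] bond c/2=7/160: DF=(52863/50000 − 7/160·(0.976800))/(1+7/160) = 243/250 ≈ 0.972000
step 3 [1.5y] swap r/2=1/75: DF=(1 − 1/75·(0.976800+0.972000))/(1+1/75) = 2403/2500 ≈ 0.961200
step 4 [2y] zero: DF = P = 9273/10000 ≈ 0.927300
step 5 [2.5y] zero: DF = P = 9049/10000 ≈ 0.904900
step 6 [3y] swap r/2=1243/56179: DF=(1 − 1243/56179·(0.976800+0.972000+0.961200+0.927300+0.904900))/(1+1243/56179) = 8757/10000 ≈ 0.875700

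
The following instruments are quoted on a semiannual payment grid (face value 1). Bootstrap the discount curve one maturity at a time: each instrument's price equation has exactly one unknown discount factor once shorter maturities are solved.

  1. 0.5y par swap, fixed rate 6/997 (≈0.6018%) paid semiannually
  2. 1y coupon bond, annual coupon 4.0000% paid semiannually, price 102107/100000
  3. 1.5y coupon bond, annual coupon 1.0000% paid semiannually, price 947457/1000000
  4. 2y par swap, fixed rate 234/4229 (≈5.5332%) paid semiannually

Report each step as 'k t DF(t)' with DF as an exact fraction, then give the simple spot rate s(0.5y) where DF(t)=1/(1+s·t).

1 1/2 997/1000
2 1 1963/2000
3 3/2 9329/10000
4 2 8947/10000
s(0.5y) = (1/(997/1000) − 1)/(1/2) = 6/997 ≈ 0.6018%

step 1 [0.5y] swap r/2=3/997: DF=(1 − 3/997·(0))/(1+3/997) = 997/1000 ≈ 0.997000
step 2 [1y] bond c/2=1/50: DF=(102107/100000 − 1/50·(0.997000))/(1+1/50) = 1963/2000 ≈ 0.981500
step 3 [1.5y] bond c/2=1/200: DF=(947457/1000000 − 1/200·(0.997000+0.981500))/(1+1/200) = 9329/10000 ≈ 0.932900
step 4 [2y] swap r/2=117/4229: DF=(1 − 117/4229·(0.997000+0.981500+0.932900))/(1+117/4229) = 8947/10000 ≈ 0.894700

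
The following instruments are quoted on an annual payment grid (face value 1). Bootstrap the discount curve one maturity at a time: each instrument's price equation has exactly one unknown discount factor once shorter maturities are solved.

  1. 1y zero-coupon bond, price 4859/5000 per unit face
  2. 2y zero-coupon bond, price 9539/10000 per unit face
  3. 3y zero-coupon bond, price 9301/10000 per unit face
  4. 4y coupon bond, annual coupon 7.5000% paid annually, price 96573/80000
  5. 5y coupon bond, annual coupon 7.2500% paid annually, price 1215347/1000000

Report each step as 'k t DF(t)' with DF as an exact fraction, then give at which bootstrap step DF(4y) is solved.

1 1 4859/5000
2 2 9539/10000
3 3 9301/10000
4 4 9237/10000
5 5 8777/10000
DF(4y) is solved at step 4

step 1 [1y] zero: DF = P = 4859/5000 ≈ 0.971800
step 2 [2y] zero: DF = P = 9539/10000 ≈ 0.953900
step 3 [3y] zero: DF = P = 9301/10000 ≈ 0.930100
step 4 [4y] bond c/1=3/40: DF=(96573/80000 − 3/40·(0.971800+0.953900+0.930100))/(1+3/40) = 9237/10000 ≈ 0.923700
step 5 [5y] bond c/1=29/400: DF=(1215347/1000000 − 29/400·(0.971800+0.953900+0.930100+0.923700))/(1+29/400) = 8777/10000 ≈ 0.877700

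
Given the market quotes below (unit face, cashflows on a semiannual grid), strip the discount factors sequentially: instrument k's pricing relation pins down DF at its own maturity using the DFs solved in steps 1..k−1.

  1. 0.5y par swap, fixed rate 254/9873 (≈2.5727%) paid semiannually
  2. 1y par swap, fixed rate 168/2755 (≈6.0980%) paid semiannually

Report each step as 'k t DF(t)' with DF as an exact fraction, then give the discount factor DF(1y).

step 1 [0.5y] swap r/2=127/9873: DF=(1 − 127/9873·(0))/(1+127/9873) = 9873/10000 ≈ 0.987300
step 2 [1y] swap r/2=84/2755: DF=(1 − 84/2755·(0.987300))/(1+84/2755) = 2353/2500 ≈ 0.941200

1 1/2 9873/10000
2 1 2353/2500
DF(1y) = 2353/2500 ≈ 0.941200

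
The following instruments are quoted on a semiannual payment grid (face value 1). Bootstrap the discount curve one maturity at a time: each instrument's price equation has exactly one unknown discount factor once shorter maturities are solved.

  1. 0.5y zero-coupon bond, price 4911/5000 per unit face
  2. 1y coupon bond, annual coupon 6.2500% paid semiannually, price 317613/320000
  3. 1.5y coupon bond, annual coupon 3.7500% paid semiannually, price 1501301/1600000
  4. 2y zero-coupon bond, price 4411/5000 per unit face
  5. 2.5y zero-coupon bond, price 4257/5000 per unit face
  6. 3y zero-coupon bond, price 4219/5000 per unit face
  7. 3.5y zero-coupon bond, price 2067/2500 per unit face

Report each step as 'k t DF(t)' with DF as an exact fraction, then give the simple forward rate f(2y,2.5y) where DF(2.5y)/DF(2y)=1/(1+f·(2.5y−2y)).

1 1/2 4911/5000
2 1 9327/10000
3 3/2 4429/5000
4 2 4411/5000
5 5/2 4257/5000
6 3 4219/5000
7 7/2 2067/2500
f(2y,2.5y) = ((4411/5000)/(4257/5000) − 1)/(1/2) = 28/387 ≈ 7.2351%

step 1 [0.5y] zero: DF = P = 4911/5000 ≈ 0.982200
step 2 [1y] bond c/2=1/32: DF=(317613/320000 − 1/32·(0.982200))/(1+1/32) = 9327/10000 ≈ 0.932700
step 3 [1.5y] bond c/2=3/160: DF=(1501301/1600000 − 3/160·(0.982200+0.932700))/(1+3/160) = 4429/5000 ≈ 0.885800
step 4 [2y] zero: DF = P = 4411/5000 ≈ 0.882200
step 5 [2.5y] zero: DF = P = 4257/5000 ≈ 0.851400
step 6 [3y] zero: DF = P = 4219/5000 ≈ 0.843800
step 7 [3.5y] zero: DF = P = 2067/2500 ≈ 0.826800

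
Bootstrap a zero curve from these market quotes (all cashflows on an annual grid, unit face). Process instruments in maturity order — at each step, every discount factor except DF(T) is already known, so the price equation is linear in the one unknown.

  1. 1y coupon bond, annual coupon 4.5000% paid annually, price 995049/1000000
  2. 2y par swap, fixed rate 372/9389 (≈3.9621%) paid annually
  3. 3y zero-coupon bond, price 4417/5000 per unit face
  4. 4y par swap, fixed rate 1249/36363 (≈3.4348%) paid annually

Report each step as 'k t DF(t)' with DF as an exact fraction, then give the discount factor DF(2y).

step 1 [1y] bond c/1=9/200: DF=(995049/1000000 − 9/200·(0))/(1+9/200) = 4761/5000 ≈ 0.952200
step 2 [2y] swap r/1=372/9389: DF=(1 − 372/9389·(0.952200))/(1+372/9389) = 1157/1250 ≈ 0.925600
step 3 [3y] zero: DF = P = 4417/5000 ≈ 0.883400
step 4 [4y] swap r/1=1249/36363: DF=(1 − 1249/36363·(0.952200+0.925600+0.883400))/(1+1249/36363) = 8751/10000 ≈ 0.875100

1 1 4761/5000
2 2 1157/1250
3 3 4417/5000
4 4 8751/10000
DF(2y) = 1157/1250 ≈ 0.925600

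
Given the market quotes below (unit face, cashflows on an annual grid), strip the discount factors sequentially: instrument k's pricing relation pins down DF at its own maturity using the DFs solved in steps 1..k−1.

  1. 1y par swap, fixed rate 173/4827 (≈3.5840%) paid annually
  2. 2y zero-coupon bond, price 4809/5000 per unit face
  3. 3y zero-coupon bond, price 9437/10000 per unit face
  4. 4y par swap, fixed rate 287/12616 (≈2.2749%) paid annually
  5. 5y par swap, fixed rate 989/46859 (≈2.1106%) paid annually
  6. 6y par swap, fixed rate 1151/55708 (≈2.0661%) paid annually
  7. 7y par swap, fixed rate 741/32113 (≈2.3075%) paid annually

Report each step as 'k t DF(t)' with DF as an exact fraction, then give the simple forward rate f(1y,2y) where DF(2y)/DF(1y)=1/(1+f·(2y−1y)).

1 1 4827/5000
2 2 4809/5000
3 3 9437/10000
4 4 9139/10000
5 5 9011/10000
6 6 8849/10000
7 7 4259/5000
f(1y,2y) = ((4827/5000)/(4809/5000) − 1)/(1) = 6/1603 ≈ 0.3743%

step 1 [1y] swap r/1=173/4827: DF=(1 − 173/4827·(0))/(1+173/4827) = 4827/5000 ≈ 0.965400
step 2 [2y] zero: DF = P = 4809/5000 ≈ 0.961800
step 3 [3y] zero: DF = P = 9437/10000 ≈ 0.943700
step 4 [4y] swap r/1=287/12616: DF=(1 − 287/12616·(0.965400+0.961800+0.943700))/(1+287/12616) = 9139/10000 ≈ 0.913900
step 5 [5y] swap r/1=989/46859: DF=(1 − 989/46859·(0.965400+0.961800+0.943700+0.913900))/(1+989/46859) = 9011/10000 ≈ 0.901100
step 6 [6y] swap r/1=1151/55708: DF=(1 − 1151/55708·(0.965400+0.961800+0.943700+0.913900+0.901100))/(1+1151/55708) = 8849/10000 ≈ 0.884900
step 7 [7y] swap r/1=741/32113: DF=(1 − 741/32113·(0.965400+0.961800+0.943700+0.913900+0.901100+0.884900))/(1+741/32113) = 4259/5000 ≈ 0.851800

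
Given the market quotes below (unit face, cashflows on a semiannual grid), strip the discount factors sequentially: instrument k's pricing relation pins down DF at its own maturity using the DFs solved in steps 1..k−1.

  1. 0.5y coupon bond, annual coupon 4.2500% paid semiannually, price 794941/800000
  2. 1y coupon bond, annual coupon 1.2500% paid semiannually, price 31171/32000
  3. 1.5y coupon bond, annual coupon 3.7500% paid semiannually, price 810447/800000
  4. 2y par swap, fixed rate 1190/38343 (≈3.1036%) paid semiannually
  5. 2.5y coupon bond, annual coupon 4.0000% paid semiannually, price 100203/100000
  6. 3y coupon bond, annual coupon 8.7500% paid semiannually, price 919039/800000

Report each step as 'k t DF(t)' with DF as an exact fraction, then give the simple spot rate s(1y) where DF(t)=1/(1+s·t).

1 1/2 973/1000
2 1 481/500
3 3/2 2397/2500
4 2 1881/2000
5 5/2 567/625
6 3 9019/10000
s(1y) = (1/(481/500) − 1)/(1) = 19/481 ≈ 3.9501%

step 1 [0.5y] bond c/2=17/800: DF=(794941/800000 − 17/800·(0))/(1+17/800) = 973/1000 ≈ 0.973000
step 2 [1y] bond c/2=1/160: DF=(31171/32000 − 1/160·(0.973000))/(1+1/160) = 481/500 ≈ 0.962000
step 3 [1.5y] bond c/2=3/160: DF=(810447/800000 − 3/160·(0.973000+0.962000))/(1+3/160) = 2397/2500 ≈ 0.958800
step 4 [2y] swap r/2=595/38343: DF=(1 − 595/38343·(0.973000+0.962000+0.958800))/(1+595/38343) = 1881/2000 ≈ 0.940500
step 5 [2.5y] bond c/2=1/50: DF=(100203/100000 − 1/50·(0.973000+0.962000+0.958800+0.940500))/(1+1/50) = 567/625 ≈ 0.907200
step 6 [3y] bond c/2=7/160: DF=(919039/800000 − 7/160·(0.973000+0.962000+0.958800+0.940500+0.907200))/(1+7/160) = 9019/10000 ≈ 0.901900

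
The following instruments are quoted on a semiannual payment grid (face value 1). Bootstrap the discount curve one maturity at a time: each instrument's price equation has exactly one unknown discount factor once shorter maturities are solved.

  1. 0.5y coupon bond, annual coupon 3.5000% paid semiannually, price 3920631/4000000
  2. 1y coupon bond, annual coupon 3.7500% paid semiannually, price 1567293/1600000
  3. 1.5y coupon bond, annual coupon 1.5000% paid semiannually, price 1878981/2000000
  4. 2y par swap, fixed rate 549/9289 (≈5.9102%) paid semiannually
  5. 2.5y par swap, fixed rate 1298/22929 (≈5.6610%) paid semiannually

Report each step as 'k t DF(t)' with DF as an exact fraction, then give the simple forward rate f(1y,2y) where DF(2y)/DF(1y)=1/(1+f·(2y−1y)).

1 1/2 9633/10000
2 1 4719/5000
3 3/2 9183/10000
4 2 4451/5000
5 5/2 4351/5000
f(1y,2y) = ((4719/5000)/(4451/5000) − 1)/(1) = 268/4451 ≈ 6.0211%

step 1 [0.5y] bond c/2=7/400: DF=(3920631/4000000 − 7/400·(0))/(1+7/400) = 9633/10000 ≈ 0.963300
step 2 [1y] bond c/2=3/160: DF=(1567293/1600000 − 3/160·(0.963300))/(1+3/160) = 4719/5000 ≈ 0.943800
step 3 [1.5y] bond c/2=3/400: DF=(1878981/2000000 − 3/400·(0.963300+0.943800))/(1+3/400) = 9183/10000 ≈ 0.918300
step 4 [2y] swap r/2=549/18578: DF=(1 − 549/18578·(0.963300+0.943800+0.918300))/(1+549/18578) = 4451/5000 ≈ 0.890200
step 5 [2.5y] swap r/2=649/22929: DF=(1 − 649/22929·(0.963300+0.943800+0.918300+0.890200))/(1+649/22929) = 4351/5000 ≈ 0.870200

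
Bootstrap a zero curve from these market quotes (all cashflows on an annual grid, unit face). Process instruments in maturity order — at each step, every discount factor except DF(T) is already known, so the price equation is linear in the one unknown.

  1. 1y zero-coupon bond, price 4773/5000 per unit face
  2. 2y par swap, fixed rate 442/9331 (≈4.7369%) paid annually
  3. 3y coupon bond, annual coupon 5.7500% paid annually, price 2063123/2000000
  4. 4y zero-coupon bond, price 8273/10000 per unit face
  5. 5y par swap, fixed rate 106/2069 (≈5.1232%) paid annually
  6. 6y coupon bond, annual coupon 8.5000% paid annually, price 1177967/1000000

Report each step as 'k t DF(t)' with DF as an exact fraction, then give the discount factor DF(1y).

step 1 [1y] zero: DF = P = 4773/5000 ≈ 0.954600
step 2 [2y] swap r/1=442/9331: DF=(1 − 442/9331·(0.954600))/(1+442/9331) = 2279/2500 ≈ 0.911600
step 3 [3y] bond c/1=23/400: DF=(2063123/2000000 − 23/400·(0.954600+0.911600))/(1+23/400) = 437/500 ≈ 0.874000
step 4 [4y] zero: DF = P = 8273/10000 ≈ 0.827300
step 5 [5y] swap r/1=106/2069: DF=(1 − 106/2069·(0.954600+0.911600+0.874000+0.827300))/(1+106/2069) = 3887/5000 ≈ 0.777400
step 6 [6y] bond c/1=17/200: DF=(1177967/1000000 − 17/200·(0.954600+0.911600+0.874000+0.827300+0.777400))/(1+17/200) = 7453/10000 ≈ 0.745300

1 1 4773/5000
2 2 2279/2500
3 3 437/500
4 4 8273/10000
5 5 3887/5000
6 6 7453/10000
DF(1y) = 4773/5000 ≈ 0.954600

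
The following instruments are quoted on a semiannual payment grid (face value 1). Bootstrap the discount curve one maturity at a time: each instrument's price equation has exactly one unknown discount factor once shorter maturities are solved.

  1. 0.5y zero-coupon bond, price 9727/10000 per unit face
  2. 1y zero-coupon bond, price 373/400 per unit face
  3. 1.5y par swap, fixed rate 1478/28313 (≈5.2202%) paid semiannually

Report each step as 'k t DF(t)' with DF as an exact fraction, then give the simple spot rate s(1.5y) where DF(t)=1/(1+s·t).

step 1 [0.5y] zero: DF = P = 9727/10000 ≈ 0.972700
step 2 [1y] zero: DF = P = 373/400 ≈ 0.932500
step 3 [1.5y] swap r/2=739/28313: DF=(1 − 739/28313·(0.972700+0.932500))/(1+739/28313) = 9261/10000 ≈ 0.926100

1 1/2 9727/10000
2 1 373/400
3 3/2 9261/10000
s(1.5y) = (1/(9261/10000) − 1)/(3/2) = 1478/27783 ≈ 5.3198%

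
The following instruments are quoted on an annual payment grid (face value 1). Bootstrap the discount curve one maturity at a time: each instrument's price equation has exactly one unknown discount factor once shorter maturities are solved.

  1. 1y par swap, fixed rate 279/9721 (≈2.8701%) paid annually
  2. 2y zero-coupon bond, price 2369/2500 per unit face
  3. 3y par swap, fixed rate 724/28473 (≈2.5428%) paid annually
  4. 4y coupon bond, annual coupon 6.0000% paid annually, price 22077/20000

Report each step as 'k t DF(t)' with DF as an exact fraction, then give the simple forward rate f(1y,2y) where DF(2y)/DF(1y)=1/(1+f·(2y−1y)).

1 1 9721/10000
2 2 2369/2500
3 3 2319/2500
4 4 4401/5000
f(1y,2y) = ((9721/10000)/(2369/2500) − 1)/(1) = 245/9476 ≈ 2.5855%

step 1 [1y] swap r/1=279/9721: DF=(1 − 279/9721·(0))/(1+279/9721) = 9721/10000 ≈ 0.972100
step 2 [2y] zero: DF = P = 2369/2500 ≈ 0.947600
step 3 [3y] swap r/1=724/28473: DF=(1 − 724/28473·(0.972100+0.947600))/(1+724/28473) = 2319/2500 ≈ 0.927600
step 4 [4y] bond c/1=3/50: DF=(22077/20000 − 3/50·(0.972100+0.947600+0.927600))/(1+3/50) = 4401/5000 ≈ 0.880200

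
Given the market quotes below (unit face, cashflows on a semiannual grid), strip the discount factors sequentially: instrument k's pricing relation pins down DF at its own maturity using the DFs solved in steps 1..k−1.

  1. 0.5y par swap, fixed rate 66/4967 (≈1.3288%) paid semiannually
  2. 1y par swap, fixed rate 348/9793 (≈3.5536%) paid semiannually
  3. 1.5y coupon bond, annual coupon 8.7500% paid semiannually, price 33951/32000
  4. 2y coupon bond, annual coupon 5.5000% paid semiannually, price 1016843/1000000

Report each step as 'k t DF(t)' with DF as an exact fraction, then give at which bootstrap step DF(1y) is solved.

step 1 [0.5y] swap r/2=33/4967: DF=(1 − 33/4967·(0))/(1+33/4967) = 4967/5000 ≈ 0.993400
step 2 [1y] swap r/2=174/9793: DF=(1 − 174/9793·(0.993400))/(1+174/9793) = 2413/2500 ≈ 0.965200
step 3 [1.5y] bond c/2=7/160: DF=(33951/32000 − 7/160·(0.993400+0.965200))/(1+7/160) = 584/625 ≈ 0.934400
step 4 [2y] bond c/2=11/400: DF=(1016843/1000000 − 11/400·(0.993400+0.965200+0.934400))/(1+11/400) = 4561/5000 ≈ 0.912200

1 1/2 4967/5000
2 1 2413/2500
3 3/2 584/625
4 2 4561/5000
DF(1y) is solved at step 2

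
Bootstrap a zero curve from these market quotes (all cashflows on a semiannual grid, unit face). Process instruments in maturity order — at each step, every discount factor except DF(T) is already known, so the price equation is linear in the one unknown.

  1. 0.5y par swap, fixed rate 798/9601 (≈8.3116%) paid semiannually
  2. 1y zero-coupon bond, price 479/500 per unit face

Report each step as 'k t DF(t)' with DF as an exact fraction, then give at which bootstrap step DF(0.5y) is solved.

step 1 [0.5y] swap r/2=399/9601: DF=(1 − 399/9601·(0))/(1+399/9601) = 9601/10000 ≈ 0.960100
step 2 [1y] zero: DF = P = 479/500 ≈ 0.958000

1 1/2 9601/10000
2 1 479/500
DF(0.5y) is solved at step 1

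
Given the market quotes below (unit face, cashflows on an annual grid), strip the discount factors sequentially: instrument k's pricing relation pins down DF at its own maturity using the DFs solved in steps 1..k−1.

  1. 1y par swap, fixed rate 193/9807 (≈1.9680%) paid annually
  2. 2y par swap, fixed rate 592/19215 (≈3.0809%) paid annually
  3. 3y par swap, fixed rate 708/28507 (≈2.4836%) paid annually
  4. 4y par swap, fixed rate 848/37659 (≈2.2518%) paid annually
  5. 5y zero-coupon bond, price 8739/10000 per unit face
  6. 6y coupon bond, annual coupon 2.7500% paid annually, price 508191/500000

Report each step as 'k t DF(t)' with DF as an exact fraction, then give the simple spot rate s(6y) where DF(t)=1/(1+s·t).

step 1 [1y] swap r/1=193/9807: DF=(1 − 193/9807·(0))/(1+193/9807) = 9807/10000 ≈ 0.980700
step 2 [2y] swap r/1=592/19215: DF=(1 − 592/19215·(0.980700))/(1+592/19215) = 588/625 ≈ 0.940800
step 3 [3y] swap r/1=708/28507: DF=(1 − 708/28507·(0.980700+0.940800))/(1+708/28507) = 2323/2500 ≈ 0.929200
step 4 [4y] swap r/1=848/37659: DF=(1 − 848/37659·(0.980700+0.940800+0.929200))/(1+848/37659) = 572/625 ≈ 0.915200
step 5 [5y] zero: DF = P = 8739/10000 ≈ 0.873900
step 6 [6y] bond c/1=11/400: DF=(508191/500000 − 11/400·(0.980700+0.940800+0.929200+0.915200+0.873900))/(1+11/400) = 173/200 ≈ 0.865000

1 1 9807/10000
2 2 588/625
3 3 2323/2500
4 4 572/625
5 5 8739/10000
6 6 173/200
s(6y) = (1/(173/200) − 1)/(6) = 9/346 ≈ 2.6012%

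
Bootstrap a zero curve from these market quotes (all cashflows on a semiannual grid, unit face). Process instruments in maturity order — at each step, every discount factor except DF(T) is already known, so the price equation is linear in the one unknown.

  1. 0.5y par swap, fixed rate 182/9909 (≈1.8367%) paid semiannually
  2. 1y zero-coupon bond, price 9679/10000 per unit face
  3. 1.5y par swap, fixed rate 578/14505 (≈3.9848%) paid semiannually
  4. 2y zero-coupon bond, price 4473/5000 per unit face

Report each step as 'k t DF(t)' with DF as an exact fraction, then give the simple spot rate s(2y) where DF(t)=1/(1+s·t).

step 1 [0.5y] swap r/2=91/9909: DF=(1 − 91/9909·(0))/(1+91/9909) = 9909/10000 ≈ 0.990900
step 2 [1y] zero: DF = P = 9679/10000 ≈ 0.967900
step 3 [1.5y] swap r/2=289/14505: DF=(1 − 289/14505·(0.990900+0.967900))/(1+289/14505) = 4711/5000 ≈ 0.942200
step 4 [2y] zero: DF = P = 4473/5000 ≈ 0.894600

1 1/2 9909/10000
2 1 9679/10000
3 3/2 4711/5000
4 2 4473/5000
s(2y) = (1/(4473/5000) − 1)/(2) = 527/8946 ≈ 5.8909%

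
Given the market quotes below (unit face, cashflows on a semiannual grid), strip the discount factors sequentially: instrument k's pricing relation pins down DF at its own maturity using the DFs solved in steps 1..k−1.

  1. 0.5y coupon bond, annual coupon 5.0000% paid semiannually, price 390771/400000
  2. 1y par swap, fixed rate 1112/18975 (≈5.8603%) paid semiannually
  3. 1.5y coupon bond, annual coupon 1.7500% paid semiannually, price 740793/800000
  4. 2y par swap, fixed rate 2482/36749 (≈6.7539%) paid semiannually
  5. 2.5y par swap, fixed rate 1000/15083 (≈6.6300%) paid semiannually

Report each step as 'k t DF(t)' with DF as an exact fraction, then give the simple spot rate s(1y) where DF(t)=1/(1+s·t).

step 1 [0.5y] bond c/2=1/40: DF=(390771/400000 − 1/40·(0))/(1+1/40) = 9531/10000 ≈ 0.953100
step 2 [1y] swap r/2=556/18975: DF=(1 − 556/18975·(0.953100))/(1+556/18975) = 2361/2500 ≈ 0.944400
step 3 [1.5y] bond c/2=7/800: DF=(740793/800000 − 7/800·(0.953100+0.944400))/(1+7/800) = 1803/2000 ≈ 0.901500
step 4 [2y] swap r/2=1241/36749: DF=(1 − 1241/36749·(0.953100+0.944400+0.901500))/(1+1241/36749) = 8759/10000 ≈ 0.875900
step 5 [2.5y] swap r/2=500/15083: DF=(1 − 500/15083·(0.953100+0.944400+0.901500+0.875900))/(1+500/15083) = 17/20 ≈ 0.850000

1 1/2 9531/10000
2 1 2361/2500
3 3/2 1803/2000
4 2 8759/10000
5 5/2 17/20
s(1y) = (1/(2361/2500) − 1)/(1) = 139/2361 ≈ 5.8873%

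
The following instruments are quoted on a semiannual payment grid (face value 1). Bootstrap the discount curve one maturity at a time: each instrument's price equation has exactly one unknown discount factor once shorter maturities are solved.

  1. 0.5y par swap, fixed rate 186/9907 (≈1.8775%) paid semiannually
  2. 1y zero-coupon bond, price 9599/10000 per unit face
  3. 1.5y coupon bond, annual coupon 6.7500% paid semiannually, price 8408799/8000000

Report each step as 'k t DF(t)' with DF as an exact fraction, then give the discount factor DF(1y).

1 1/2 9907/10000
2 1 9599/10000
3 3/2 9531/10000
DF(1y) = 9599/10000 ≈ 0.959900

step 1 [0.5y] swap r/2=93/9907: DF=(1 − 93/9907·(0))/(1+93/9907) = 9907/10000 ≈ 0.990700
step 2 [1y] zero: DF = P = 9599/10000 ≈ 0.959900
step 3 [1.5y] bond c/2=27/800: DF=(8408799/8000000 − 27/800·(0.990700+0.959900))/(1+27/800) = 9531/10000 ≈ 0.953100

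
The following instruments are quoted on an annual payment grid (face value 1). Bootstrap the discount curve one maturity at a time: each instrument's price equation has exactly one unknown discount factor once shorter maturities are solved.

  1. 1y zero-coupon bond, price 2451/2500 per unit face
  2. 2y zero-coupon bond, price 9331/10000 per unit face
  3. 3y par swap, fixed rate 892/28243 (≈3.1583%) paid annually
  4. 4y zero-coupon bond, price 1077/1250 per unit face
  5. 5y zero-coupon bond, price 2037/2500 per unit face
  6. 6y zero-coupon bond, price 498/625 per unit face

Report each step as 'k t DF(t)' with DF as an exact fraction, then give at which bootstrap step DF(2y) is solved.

1 1 2451/2500
2 2 9331/10000
3 3 2277/2500
4 4 1077/1250
5 5 2037/2500
6 6 498/625
DF(2y) is solved at step 2

step 1 [1y] zero: DF = P = 2451/2500 ≈ 0.980400
step 2 [2y] zero: DF = P = 9331/10000 ≈ 0.933100
step 3 [3y] swap r/1=892/28243: DF=(1 − 892/28243·(0.980400+0.933100))/(1+892/28243) = 2277/2500 ≈ 0.910800
step 4 [4y] zero: DF = P = 1077/1250 ≈ 0.861600
step 5 [5y] zero: DF = P = 2037/2500 ≈ 0.814800
step 6 [6y] zero: DF = P = 498/625 ≈ 0.796800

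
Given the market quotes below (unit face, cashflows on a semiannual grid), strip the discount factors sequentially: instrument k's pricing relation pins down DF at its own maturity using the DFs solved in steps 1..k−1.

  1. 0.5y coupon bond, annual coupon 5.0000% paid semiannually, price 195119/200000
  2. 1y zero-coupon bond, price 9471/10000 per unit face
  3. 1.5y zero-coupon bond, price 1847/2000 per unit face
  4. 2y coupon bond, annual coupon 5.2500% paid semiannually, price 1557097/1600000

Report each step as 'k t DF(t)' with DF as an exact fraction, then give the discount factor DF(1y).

1 1/2 4759/5000
2 1 9471/10000
3 3/2 1847/2000
4 2 8761/10000
DF(1y) = 9471/10000 ≈ 0.947100

step 1 [0.5y] bond c/2=1/40: DF=(195119/200000 − 1/40·(0))/(1+1/40) = 4759/5000 ≈ 0.951800
step 2 [1y] zero: DF = P = 9471/10000 ≈ 0.947100
step 3 [1.5y] zero: DF = P = 1847/2000 ≈ 0.923500
step 4 [2y] bond c/2=21/800: DF=(1557097/1600000 − 21/800·(0.951800+0.947100+0.923500))/(1+21/800) = 8761/10000 ≈ 0.876100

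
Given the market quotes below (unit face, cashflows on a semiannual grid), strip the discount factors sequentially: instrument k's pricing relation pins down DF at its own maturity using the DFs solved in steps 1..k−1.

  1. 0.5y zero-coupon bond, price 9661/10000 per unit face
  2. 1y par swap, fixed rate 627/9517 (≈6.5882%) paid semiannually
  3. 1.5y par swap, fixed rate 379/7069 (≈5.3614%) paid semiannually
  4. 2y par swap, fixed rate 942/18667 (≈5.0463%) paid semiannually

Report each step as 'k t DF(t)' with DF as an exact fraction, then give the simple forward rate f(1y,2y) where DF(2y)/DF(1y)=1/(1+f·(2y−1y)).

step 1 [0.5y] zero: DF = P = 9661/10000 ≈ 0.966100
step 2 [1y] swap r/2=627/19034: DF=(1 − 627/19034·(0.966100))/(1+627/19034) = 9373/10000 ≈ 0.937300
step 3 [1.5y] swap r/2=379/14138: DF=(1 − 379/14138·(0.966100+0.937300))/(1+379/14138) = 4621/5000 ≈ 0.924200
step 4 [2y] swap r/2=471/18667: DF=(1 − 471/18667·(0.966100+0.937300+0.924200))/(1+471/18667) = 4529/5000 ≈ 0.905800

1 1/2 9661/10000
2 1 9373/10000
3 3/2 4621/5000
4 2 4529/5000
f(1y,2y) = ((9373/10000)/(4529/5000) − 1)/(1) = 45/1294 ≈ 3.4776%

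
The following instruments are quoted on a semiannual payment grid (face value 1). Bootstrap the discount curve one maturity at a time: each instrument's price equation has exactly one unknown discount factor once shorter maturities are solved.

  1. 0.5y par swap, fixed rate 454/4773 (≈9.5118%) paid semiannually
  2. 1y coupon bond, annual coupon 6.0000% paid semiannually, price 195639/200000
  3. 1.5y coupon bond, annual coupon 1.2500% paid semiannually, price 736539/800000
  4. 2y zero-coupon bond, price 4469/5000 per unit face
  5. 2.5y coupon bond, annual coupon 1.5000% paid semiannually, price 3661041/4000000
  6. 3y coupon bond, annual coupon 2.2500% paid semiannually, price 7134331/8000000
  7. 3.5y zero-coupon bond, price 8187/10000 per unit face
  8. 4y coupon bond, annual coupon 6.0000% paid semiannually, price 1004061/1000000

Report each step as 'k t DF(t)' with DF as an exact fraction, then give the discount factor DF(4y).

step 1 [0.5y] swap r/2=227/4773: DF=(1 − 227/4773·(0))/(1+227/4773) = 4773/5000 ≈ 0.954600
step 2 [1y] bond c/2=3/100: DF=(195639/200000 − 3/100·(0.954600))/(1+3/100) = 9219/10000 ≈ 0.921900
step 3 [1.5y] bond c/2=1/160: DF=(736539/800000 − 1/160·(0.954600+0.921900))/(1+1/160) = 9033/10000 ≈ 0.903300
step 4 [2y] zero: DF = P = 4469/5000 ≈ 0.893800
step 5 [2.5y] bond c/2=3/400: DF=(3661041/4000000 − 3/400·(0.954600+0.921900+0.903300+0.893800))/(1+3/400) = 8811/10000 ≈ 0.881100
step 6 [3y] bond c/2=9/800: DF=(7134331/8000000 − 9/800·(0.954600+0.921900+0.903300+0.893800+0.881100))/(1+9/800) = 1039/1250 ≈ 0.831200
step 7 [3.5y] zero: DF = P = 8187/10000 ≈ 0.818700
step 8 [4y] bond c/2=3/100: DF=(1004061/1000000 − 3/100·(0.954600+0.921900+0.903300+0.893800+0.881100+0.831200+0.818700))/(1+3/100) = 7941/10000 ≈ 0.794100

1 1/2 4773/5000
2 1 9219/10000
3 3/2 9033/10000
4 2 4469/5000
5 5/2 8811/10000
6 3 1039/1250
7 7/2 8187/10000
8 4 7941/10000
DF(4y) = 7941/10000 ≈ 0.794100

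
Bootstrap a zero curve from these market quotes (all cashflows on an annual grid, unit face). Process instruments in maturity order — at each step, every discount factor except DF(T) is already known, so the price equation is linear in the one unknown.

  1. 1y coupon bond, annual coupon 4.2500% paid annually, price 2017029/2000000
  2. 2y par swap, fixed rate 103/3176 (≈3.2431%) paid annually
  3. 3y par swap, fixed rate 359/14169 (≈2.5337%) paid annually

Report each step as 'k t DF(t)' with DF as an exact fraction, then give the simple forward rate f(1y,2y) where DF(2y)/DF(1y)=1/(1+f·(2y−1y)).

1 1 4837/5000
2 2 4691/5000
3 3 4641/5000
f(1y,2y) = ((4837/5000)/(4691/5000) − 1)/(1) = 146/4691 ≈ 3.1123%

step 1 [1y] bond c/1=17/400: DF=(2017029/2000000 − 17/400·(0))/(1+17/400) = 4837/5000 ≈ 0.967400
step 2 [2y] swap r/1=103/3176: DF=(1 − 103/3176·(0.967400))/(1+103/3176) = 4691/5000 ≈ 0.938200
step 3 [3y] swap r/1=359/14169: DF=(1 − 359/14169·(0.967400+0.938200))/(1+359/14169) = 4641/5000 ≈ 0.928200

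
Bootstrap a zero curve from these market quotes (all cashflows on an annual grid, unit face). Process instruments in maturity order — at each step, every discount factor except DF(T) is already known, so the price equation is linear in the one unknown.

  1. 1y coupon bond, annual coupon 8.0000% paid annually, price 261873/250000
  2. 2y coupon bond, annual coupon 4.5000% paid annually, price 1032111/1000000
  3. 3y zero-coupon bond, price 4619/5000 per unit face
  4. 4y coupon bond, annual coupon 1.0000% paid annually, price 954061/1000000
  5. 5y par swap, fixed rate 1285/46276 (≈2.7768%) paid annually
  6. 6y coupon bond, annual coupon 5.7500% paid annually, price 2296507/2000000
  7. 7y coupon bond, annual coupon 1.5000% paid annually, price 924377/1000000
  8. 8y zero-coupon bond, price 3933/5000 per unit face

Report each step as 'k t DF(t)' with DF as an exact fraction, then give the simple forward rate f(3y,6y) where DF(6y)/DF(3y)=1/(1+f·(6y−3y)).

1 1 9699/10000
2 2 9459/10000
3 3 4619/5000
4 4 1833/2000
5 5 1743/2000
6 6 4171/5000
7 7 83/100
8 8 3933/5000
f(3y,6y) = ((4619/5000)/(4171/5000) − 1)/(3) = 448/12513 ≈ 3.5803%

step 1 [1y] bond c/1=2/25: DF=(261873/250000 − 2/25·(0))/(1+2/25) = 9699/10000 ≈ 0.969900
step 2 [2y] bond c/1=9/200: DF=(1032111/1000000 − 9/200·(0.969900))/(1+9/200) = 9459/10000 ≈ 0.945900
step 3 [3y] zero: DF = P = 4619/5000 ≈ 0.923800
step 4 [4y] bond c/1=1/100: DF=(954061/1000000 − 1/100·(0.969900+0.945900+0.923800))/(1+1/100) = 1833/2000 ≈ 0.916500
step 5 [5y] swap r/1=1285/46276: DF=(1 − 1285/46276·(0.969900+0.945900+0.923800+0.916500))/(1+1285/46276) = 1743/2000 ≈ 0.871500
step 6 [6y] bond c/1=23/400: DF=(2296507/2000000 − 23/400·(0.969900+0.945900+0.923800+0.916500+0.871500))/(1+23/400) = 4171/5000 ≈ 0.834200
step 7 [7y] bond c/1=3/200: DF=(924377/1000000 − 3/200·(0.969900+0.945900+0.923800+0.916500+0.871500+0.834200))/(1+3/200) = 83/100 ≈ 0.830000
step 8 [8y] zero: DF = P = 3933/5000 ≈ 0.786600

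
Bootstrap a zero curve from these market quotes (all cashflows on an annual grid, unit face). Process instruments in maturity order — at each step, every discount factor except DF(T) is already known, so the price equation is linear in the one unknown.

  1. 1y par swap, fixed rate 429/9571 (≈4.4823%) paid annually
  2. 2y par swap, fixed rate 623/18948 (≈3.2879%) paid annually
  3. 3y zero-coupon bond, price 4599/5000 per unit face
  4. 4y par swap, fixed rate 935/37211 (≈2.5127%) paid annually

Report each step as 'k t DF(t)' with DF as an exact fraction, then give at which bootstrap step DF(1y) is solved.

1 1 9571/10000
2 2 9377/10000
3 3 4599/5000
4 4 1813/2000
DF(1y) is solved at step 1

step 1 [1y] swap r/1=429/9571: DF=(1 − 429/9571·(0))/(1+429/9571) = 9571/10000 ≈ 0.957100
step 2 [2y] swap r/1=623/18948: DF=(1 − 623/18948·(0.957100))/(1+623/18948) = 9377/10000 ≈ 0.937700
step 3 [3y] zero: DF = P = 4599/5000 ≈ 0.919800
step 4 [4y] swap r/1=935/37211: DF=(1 − 935/37211·(0.957100+0.937700+0.919800))/(1+935/37211) = 1813/2000 ≈ 0.906500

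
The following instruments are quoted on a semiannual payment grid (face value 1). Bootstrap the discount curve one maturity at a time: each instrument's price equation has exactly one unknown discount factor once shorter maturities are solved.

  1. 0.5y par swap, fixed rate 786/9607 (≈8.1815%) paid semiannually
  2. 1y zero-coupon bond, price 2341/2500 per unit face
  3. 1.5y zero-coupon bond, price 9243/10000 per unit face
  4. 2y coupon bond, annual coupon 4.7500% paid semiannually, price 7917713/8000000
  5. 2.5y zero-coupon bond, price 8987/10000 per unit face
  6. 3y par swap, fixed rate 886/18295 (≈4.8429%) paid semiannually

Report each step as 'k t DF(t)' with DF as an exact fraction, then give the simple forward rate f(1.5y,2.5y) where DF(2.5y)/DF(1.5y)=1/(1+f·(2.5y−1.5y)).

step 1 [0.5y] swap r/2=393/9607: DF=(1 − 393/9607·(0))/(1+393/9607) = 9607/10000 ≈ 0.960700
step 2 [1y] zero: DF = P = 2341/2500 ≈ 0.936400
step 3 [1.5y] zero: DF = P = 9243/10000 ≈ 0.924300
step 4 [2y] bond c/2=19/800: DF=(7917713/8000000 − 19/800·(0.960700+0.936400+0.924300))/(1+19/800) = 9013/10000 ≈ 0.901300
step 5 [2.5y] zero: DF = P = 8987/10000 ≈ 0.898700
step 6 [3y] swap r/2=443/18295: DF=(1 − 443/18295·(0.960700+0.936400+0.924300+0.901300+0.898700))/(1+443/18295) = 8671/10000 ≈ 0.867100

1 1/2 9607/10000
2 1 2341/2500
3 3/2 9243/10000
4 2 9013/10000
5 5/2 8987/10000
6 3 8671/10000
f(1.5y,2.5y) = ((9243/10000)/(8987/10000) − 1)/(1) = 256/8987 ≈ 2.8486%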